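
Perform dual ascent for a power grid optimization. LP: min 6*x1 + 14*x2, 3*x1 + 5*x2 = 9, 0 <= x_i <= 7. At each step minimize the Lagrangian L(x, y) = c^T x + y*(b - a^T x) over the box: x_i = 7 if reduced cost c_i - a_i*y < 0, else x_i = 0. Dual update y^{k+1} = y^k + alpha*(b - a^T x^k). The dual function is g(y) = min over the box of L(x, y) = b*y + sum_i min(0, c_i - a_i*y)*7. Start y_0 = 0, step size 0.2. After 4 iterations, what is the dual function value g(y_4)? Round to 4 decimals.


Dual ascent for LP: min 6*x1 + 14*x2, 3*x1 + 5*x2 = 9, 0 <= x_i <= 7
Step 1: y^k = 0.0, reduced costs: (6.0, 14.0)
  x^k = (0.0, 0.0), subgradient = b - a^T x = 9.0
  y^{k+1} = 0.0 + 0.2*9.0 = 1.8
Step 2: y^k = 1.8, reduced costs: (0.6, 5.0)
  x^k = (0.0, 0.0), subgradient = b - a^T x = 9.0
  y^{k+1} = 1.8 + 0.2*9.0 = 3.6
Step 3: y^k = 3.6, reduced costs: (-4.8, -4.0)
  x^k = (7.0, 7.0), subgradient = b - a^T x = -47.0
  y^{k+1} = 3.6 + 0.2*-47.0 = -5.8
Step 4: y^k = -5.8, reduced costs: (23.4, 43.0)
  x^k = (0.0, 0.0), subgradient = b - a^T x = 9.0
  y^{k+1} = -5.8 + 0.2*9.0 = -4.0
Dual objective at y_4 = -4.0: reduced costs (18.0, 34.0), box minimizer x = (0.0, 0.0)
g(y_4) = b*y + (c1 - a1*y)*x1 + (c2 - a2*y)*x2 = 9*(-4.0) + 18.0*0.0 + 34.0*0.0 = -36.0 + 0.0 + 0.0 = -36.0


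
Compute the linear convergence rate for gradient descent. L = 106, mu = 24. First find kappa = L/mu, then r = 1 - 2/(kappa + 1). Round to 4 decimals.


Step 1: Compute the condition number.
kappa = L/mu = 106/24 = 4.4167
Step 2: Compute the convergence rate.
r = 1 - 2/(kappa + 1) = 1 - 2*mu/(L + mu) = (L - mu)/(L + mu) = 82/130 = 0.6308


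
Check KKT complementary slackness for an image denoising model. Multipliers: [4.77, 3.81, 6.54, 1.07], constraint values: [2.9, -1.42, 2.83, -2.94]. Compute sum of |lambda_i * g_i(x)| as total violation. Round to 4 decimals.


KKT complementary slackness check:
lambda_1 * g_1 = 4.77 * 2.9 = 13.833
lambda_2 * g_2 = 3.81 * -1.42 = -5.4102
lambda_3 * g_3 = 6.54 * 2.83 = 18.5082
lambda_4 * g_4 = 1.07 * -2.94 = -3.1458
Total violation = 13.833 + 5.4102 + 18.5082 + 3.1458 = 40.8972


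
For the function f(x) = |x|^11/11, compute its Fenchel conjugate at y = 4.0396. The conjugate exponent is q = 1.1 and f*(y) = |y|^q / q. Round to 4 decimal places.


The conjugate exponent q satisfies 1/p + 1/q = 1.
p = 11, so q = 11/(11 - 1) = 1.1
|y|^q = 4.0396^1.1 = 4.6449
f*(4.0396) = 4.6449 / 1.1 = 4.2226


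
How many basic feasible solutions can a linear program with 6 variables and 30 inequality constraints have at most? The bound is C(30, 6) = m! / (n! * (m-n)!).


Each vertex corresponds to some choice of n active constraints out of m, so the number of vertices is at most C(m, n) = m! / (n!(m-n)!).
m = 30, n = 6
Numerator: 30 * 29 * 28 * 27 * 26 * 25
Denominator: 6! = 720
C(30, 6) = 593775


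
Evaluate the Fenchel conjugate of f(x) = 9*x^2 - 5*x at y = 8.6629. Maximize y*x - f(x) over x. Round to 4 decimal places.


f*(y) = sup_x {y*x - a*x^2 - b*x} = sup_x {(y-b)*x - a*x^2}
FOC: (y - b) - 2a*x = 0 => x* = (y - b)/(2a)
x* = (8.6629 + 5)/(2*9) = 0.7591
f*(8.6629) = (y-b)^2/(4a) = (8.6629 + 5)^2/(4*9)
= 186.6748/36 = 5.1854


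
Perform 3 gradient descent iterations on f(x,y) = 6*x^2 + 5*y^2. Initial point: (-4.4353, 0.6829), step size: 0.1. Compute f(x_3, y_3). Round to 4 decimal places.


Gradient descent on f(x,y) = 6*x^2 + 5*y^2.
Starting point: (-4.4353, 0.6829), alpha = 0.1
Step 1: grad_x = 2*6*-4.4353 = -53.2236, grad_y = 2*5*0.6829 = 6.829
  x_1 = -4.4353 - 0.1*-53.2236 = 0.8871
  y_1 = 0.6829 - 0.1*6.829 = -0.0
Step 2: grad_x = 2*6*0.8871 = 10.6447, grad_y = 2*5*-0.0 = -0.0
  x_2 = 0.8871 - 0.1*10.6447 = -0.1774
  y_2 = -0.0 - 0.1*-0.0 = 0.0
Step 3: grad_x = 2*6*-0.1774 = -2.1289, grad_y = 2*5*0.0 = 0.0
  x_3 = -0.1774 - 0.1*-2.1289 = 0.0355
  y_3 = 0.0 - 0.1*0.0 = 0.0
f(0.0355, 0.0) = 6*0.0355^2 + 5*0.0^2 = 0.0076


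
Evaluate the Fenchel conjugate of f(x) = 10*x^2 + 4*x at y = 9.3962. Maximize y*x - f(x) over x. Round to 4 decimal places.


f*(y) = sup_x {y*x - a*x^2 - b*x} = sup_x {(y-b)*x - a*x^2}
FOC: (y - b) - 2a*x = 0 => x* = (y - b)/(2a)
x* = (9.3962 - 4)/(2*10) = 0.2698
f*(9.3962) = (y-b)^2/(4a) = (9.3962 - 4)^2/(4*10)
= 29.119/40 = 0.728


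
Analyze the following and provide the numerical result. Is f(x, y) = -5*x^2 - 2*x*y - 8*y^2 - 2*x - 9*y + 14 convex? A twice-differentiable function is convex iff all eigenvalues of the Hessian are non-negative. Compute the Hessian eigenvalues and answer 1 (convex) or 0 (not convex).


The Hessian of f(x,y) = -5*x^2 - 2*x*y - 8*y^2 - 2*x - 9*y + 14 is:
H = [[-10, -2], [-2, -16]]
Trace = -10 - 16 = -26
Determinant = -10*-16 - (-2)^2 = 156
Discriminant = (-26)^2 - 4*156 = 52.0
Eigenvalues: lambda_1 = -16.6056, lambda_2 = -9.3944
The function is not convex.

0


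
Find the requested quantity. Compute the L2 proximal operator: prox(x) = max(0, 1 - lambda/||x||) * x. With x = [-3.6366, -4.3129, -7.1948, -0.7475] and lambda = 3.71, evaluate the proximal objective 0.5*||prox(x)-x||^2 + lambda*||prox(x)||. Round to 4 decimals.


Step 1: Compute ||x||.
||x|| = 9.1733
Step 2: Compute scaling factor.
scale = max(0, 1 - 3.71/9.1733) = 0.5956
Step 3: prox(x) = [-2.1658, -2.5686, -4.285, -0.4452]
||prox(x)|| = 5.4633
Step 4: Proximal objective.
0.5*||prox-x||^2 = 6.8821
lambda*||prox|| = 20.2688
Total = 27.151


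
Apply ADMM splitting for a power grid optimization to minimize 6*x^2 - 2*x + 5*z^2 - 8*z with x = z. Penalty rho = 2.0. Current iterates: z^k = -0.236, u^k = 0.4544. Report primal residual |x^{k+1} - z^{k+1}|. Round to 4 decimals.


ADMM iteration with rho = 2.0, z^k = -0.236, u^k = 0.4544
Step 1: x-update.
Minimize 6*x^2 - 2*x + (2.0/2)*(x + 0.236 + 0.4544)^2
FOC: (2*6 + 2.0)*x = 2 + 2.0*(-0.236 - 0.4544)
x^{k+1} = 0.0442
Step 2: z-update.
Minimize 5*z^2 - 8*z + (2.0/2)*(0.0442 - z + 0.4544)^2
FOC: (2*5 + 2.0)*z = 8 + 2.0*(0.0442 + 0.4544)
z^{k+1} = 0.7498
Step 3: u-update.
u^{k+1} = 0.4544 + 0.0442 - 0.7498 = -0.2511
Step 4: Primal residual = |0.0442 - 0.7498| = 0.7055


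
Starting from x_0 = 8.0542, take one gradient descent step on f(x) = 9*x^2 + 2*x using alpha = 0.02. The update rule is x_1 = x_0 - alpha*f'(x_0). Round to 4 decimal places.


We compute the gradient at x_0 and apply the update.
f'(x) = 18*x + 2
f'(8.0542) = 18*8.0542 + 2 = 146.9756
x_1 = 8.0542 - 0.02*146.9756 = 5.1147


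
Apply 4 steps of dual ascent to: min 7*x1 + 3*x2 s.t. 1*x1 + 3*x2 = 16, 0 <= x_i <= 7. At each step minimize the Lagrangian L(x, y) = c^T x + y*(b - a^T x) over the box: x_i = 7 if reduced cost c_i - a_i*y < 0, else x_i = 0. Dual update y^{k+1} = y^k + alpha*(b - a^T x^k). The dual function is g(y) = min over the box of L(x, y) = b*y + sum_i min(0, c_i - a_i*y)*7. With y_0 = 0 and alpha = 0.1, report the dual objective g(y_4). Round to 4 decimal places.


Dual ascent for LP: min 7*x1 + 3*x2, 1*x1 + 3*x2 = 16, 0 <= x_i <= 7
Step 1: y^k = 0.0, reduced costs: (7.0, 3.0)
  x^k = (0.0, 0.0), subgradient = b - a^T x = 16.0
  y^{k+1} = 0.0 + 0.1*16.0 = 1.6
Step 2: y^k = 1.6, reduced costs: (5.4, -1.8)
  x^k = (0.0, 7.0), subgradient = b - a^T x = -5.0
  y^{k+1} = 1.6 + 0.1*-5.0 = 1.1
Step 3: y^k = 1.1, reduced costs: (5.9, -0.3)
  x^k = (0.0, 7.0), subgradient = b - a^T x = -5.0
  y^{k+1} = 1.1 + 0.1*-5.0 = 0.6
Step 4: y^k = 0.6, reduced costs: (6.4, 1.2)
  x^k = (0.0, 0.0), subgradient = b - a^T x = 16.0
  y^{k+1} = 0.6 + 0.1*16.0 = 2.2
Dual objective at y_4 = 2.2: reduced costs (4.8, -3.6), box minimizer x = (0.0, 7.0)
g(y_4) = b*y + (c1 - a1*y)*x1 + (c2 - a2*y)*x2 = 16*2.2 + 4.8*0.0 + (-3.6)*7.0 = 35.2 + 0.0 - 25.2 = 10.0


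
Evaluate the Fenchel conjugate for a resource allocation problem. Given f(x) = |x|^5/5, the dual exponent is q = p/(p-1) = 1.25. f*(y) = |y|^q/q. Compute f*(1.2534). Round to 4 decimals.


The conjugate exponent q satisfies 1/p + 1/q = 1.
p = 5, so q = 5/(5 - 1) = 1.25
|y|^q = 1.2534^1.25 = 1.3262
f*(1.2534) = 1.3262 / 1.25 = 1.061


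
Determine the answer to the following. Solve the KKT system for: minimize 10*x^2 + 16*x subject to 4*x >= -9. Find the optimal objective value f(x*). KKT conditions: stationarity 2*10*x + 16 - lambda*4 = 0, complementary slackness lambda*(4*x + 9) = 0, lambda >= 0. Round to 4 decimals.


Step 1: Try lambda = 0 (constraint inactive).
Stationarity: 2*10*x + 16 = 0
x* = -16/(2*10) = -0.8
Check constraint: 4*-0.8 = -3.2 >= -9 -- satisfied.
Step 2: Compute optimal value.
f(x*) = 10*(-0.8)^2 + 16*(-0.8) = -6.4


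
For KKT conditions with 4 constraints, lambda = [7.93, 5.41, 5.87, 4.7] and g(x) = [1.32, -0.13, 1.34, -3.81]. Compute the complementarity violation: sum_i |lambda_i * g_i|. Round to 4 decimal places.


KKT complementary slackness check:
lambda_1 * g_1 = 7.93 * 1.32 = 10.4676
lambda_2 * g_2 = 5.41 * -0.13 = -0.7033
lambda_3 * g_3 = 5.87 * 1.34 = 7.8658
lambda_4 * g_4 = 4.7 * -3.81 = -17.907
Total violation = 10.4676 + 0.7033 + 7.8658 + 17.907 = 36.9437


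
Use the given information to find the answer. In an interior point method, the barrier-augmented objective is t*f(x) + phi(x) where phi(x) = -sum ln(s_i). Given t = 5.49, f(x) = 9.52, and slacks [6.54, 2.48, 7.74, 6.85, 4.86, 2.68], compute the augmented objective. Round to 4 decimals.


Step 1: Compute log-barrier.
ln values: [1.8779, 0.9083, 2.0464, 1.9242, 1.581, 0.9858]
phi = -(1.8779 + 0.9083 + 2.0464 + 1.9242 + 1.581 + 0.9858) = -9.3237
Step 2: Compute augmented objective.
t*f(x) = 5.49*9.52 = 52.2648
Total = 52.2648 - 9.3237 = 42.9411


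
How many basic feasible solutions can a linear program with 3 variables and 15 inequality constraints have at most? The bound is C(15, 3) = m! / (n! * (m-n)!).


Each vertex corresponds to some choice of n active constraints out of m, so the number of vertices is at most C(m, n) = m! / (n!(m-n)!).
m = 15, n = 3
Numerator: 15 * 14 * 13
Denominator: 3! = 6
C(15, 3) = 455


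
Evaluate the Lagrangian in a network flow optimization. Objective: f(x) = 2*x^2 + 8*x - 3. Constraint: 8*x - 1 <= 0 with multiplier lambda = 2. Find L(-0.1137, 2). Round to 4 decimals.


Step 1: Evaluate f(x).
f(-0.1137) = 2*(-0.1137)^2 + 8*(-0.1137) - 3 = -3.8837
Step 2: Evaluate g(x).
g(-0.1137) = 8*-0.1137 - 1 = -1.9096
Step 3: Compute Lagrangian.
L = -3.8837 + 2*-1.9096 = -7.7029


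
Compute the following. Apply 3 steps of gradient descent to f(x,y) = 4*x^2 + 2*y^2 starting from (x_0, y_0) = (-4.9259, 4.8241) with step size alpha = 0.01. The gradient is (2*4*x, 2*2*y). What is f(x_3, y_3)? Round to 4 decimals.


Gradient descent on f(x,y) = 4*x^2 + 2*y^2.
Starting point: (-4.9259, 4.8241), alpha = 0.01
Step 1: grad_x = 2*4*-4.9259 = -39.4072, grad_y = 2*2*4.8241 = 19.2964
  x_1 = -4.9259 - 0.01*-39.4072 = -4.5318
  y_1 = 4.8241 - 0.01*19.2964 = 4.6311
Step 2: grad_x = 2*4*-4.5318 = -36.2546, grad_y = 2*2*4.6311 = 18.5245
  x_2 = -4.5318 - 0.01*-36.2546 = -4.1693
  y_2 = 4.6311 - 0.01*18.5245 = 4.4459
Step 3: grad_x = 2*4*-4.1693 = -33.3543, grad_y = 2*2*4.4459 = 17.7836
  x_3 = -4.1693 - 0.01*-33.3543 = -3.8357
  y_3 = 4.4459 - 0.01*17.7836 = 4.2681
f(-3.8357, 4.2681) = 4*(-3.8357)^2 + 2*4.2681^2 = 95.2842


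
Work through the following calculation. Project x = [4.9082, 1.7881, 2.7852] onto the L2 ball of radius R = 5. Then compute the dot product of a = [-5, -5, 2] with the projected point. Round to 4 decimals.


Step 1: Compute ||x|| (intermediates to 6 decimals).
||x|| = sqrt(4.9082^2 + 1.7881^2 + 2.7852^2) = 5.919887
Step 2: Project.
Since ||x|| > R, scale = R/||x|| = 5/5.919887 = 0.844611, proj(x) = scale * x
proj(x) = [4.14552, 1.510249, 2.352411]
Step 3: Dot product.
a^T * proj(x) = -5*4.14552 - 5*1.510249 + 2*2.352411 = -23.574


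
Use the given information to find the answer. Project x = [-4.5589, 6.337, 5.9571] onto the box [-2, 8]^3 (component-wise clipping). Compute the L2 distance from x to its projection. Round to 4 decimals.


Project each component onto [-2, 8].
clip(-4.5589) = -2.0, clip(6.337) = 6.337, clip(5.9571) = 5.9571
Projection = [-2.0, 6.337, 5.9571]
Squared diffs: [6.548, 0.0, 0.0]
Distance = sqrt(6.548) = 2.5589


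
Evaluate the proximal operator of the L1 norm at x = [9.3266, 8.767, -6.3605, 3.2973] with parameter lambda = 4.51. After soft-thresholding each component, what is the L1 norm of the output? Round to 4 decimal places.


Soft-thresholding with lambda = 4.51:
prox(9.3266) = sign(9.3266)*max(|9.3266| - 4.51, 0) = 4.8166
prox(8.767) = sign(8.767)*max(|8.767| - 4.51, 0) = 4.257
prox(-6.3605) = sign(-6.3605)*max(|-6.3605| - 4.51, 0) = -1.8505
prox(3.2973) = sign(3.2973)*max(|3.2973| - 4.51, 0) = 0.0
prox(x) = [4.8166, 4.257, -1.8505, 0.0]
||prox(x)||_1 = 4.8166 + 4.257 + 1.8505 + 0.0 = 10.9241


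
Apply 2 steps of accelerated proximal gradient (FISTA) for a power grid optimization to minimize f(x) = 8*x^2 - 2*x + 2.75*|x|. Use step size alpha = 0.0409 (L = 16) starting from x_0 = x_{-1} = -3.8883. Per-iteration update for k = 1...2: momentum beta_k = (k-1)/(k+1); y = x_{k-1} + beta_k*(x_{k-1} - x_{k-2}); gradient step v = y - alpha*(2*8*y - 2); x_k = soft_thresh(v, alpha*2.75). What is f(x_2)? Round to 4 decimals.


FISTA on f(x) = 8*x^2 - 2*x + 2.75*|x|
L = 16, alpha = 0.0409
Iteration 1: beta = 0.0, y = -3.8883 + 0.0*(-3.8883 + 3.8883) = -3.8883
  grad(y) = -64.2128, v = y - alpha*grad = -1.262
  prox(v) = soft_thresh(-1.262, 0.1125) = -1.1495
Iteration 2: beta = 0.3333, y = -1.1495 + 0.3333*(-1.1495 + 3.8883) = -0.2366
  grad(y) = -5.7855, v = y - alpha*grad = 0.0
  prox(v) = soft_thresh(0.0, 0.1125) = 0.0
f(x_2) = 8*0.0^2 - 2*0.0 + 2.75*|0.0| = 0.0


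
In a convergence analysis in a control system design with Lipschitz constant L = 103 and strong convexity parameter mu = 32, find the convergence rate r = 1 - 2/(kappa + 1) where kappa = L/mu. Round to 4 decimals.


Step 1: Compute the condition number.
kappa = L/mu = 103/32 = 3.2188
Step 2: Compute the convergence rate.
r = 1 - 2/(kappa + 1) = 1 - 2*mu/(L + mu) = (L - mu)/(L + mu) = 71/135 = 0.5259


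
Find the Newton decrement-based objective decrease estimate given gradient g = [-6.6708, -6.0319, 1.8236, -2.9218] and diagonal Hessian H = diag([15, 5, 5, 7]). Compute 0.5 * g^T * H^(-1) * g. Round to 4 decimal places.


Step 1: H is diagonal, so H^(-1) * g = [-0.4447, -1.2064, 0.3647, -0.4174].
Step 2: g^T H^(-1) g = sum_i g_i^2 / H_ii
  = (-6.6708)^2/15 + (-6.0319)^2/5 + (1.8236)^2/5 + (-2.9218)^2/7
  = 2.9666 + 7.2768 + 0.6651 + 1.2196 = 12.1281
Step 3: Objective decrease = 0.5 * g^T H^(-1) g = 6.064


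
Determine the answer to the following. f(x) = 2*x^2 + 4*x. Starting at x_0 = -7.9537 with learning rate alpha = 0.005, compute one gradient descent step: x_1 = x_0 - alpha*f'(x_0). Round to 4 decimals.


We compute the gradient at x_0 and apply the update.
f'(x) = 4*x + 4
f'(-7.9537) = 4*-7.9537 + 4 = -27.8148
x_1 = -7.9537 - 0.005*-27.8148 = -7.8146


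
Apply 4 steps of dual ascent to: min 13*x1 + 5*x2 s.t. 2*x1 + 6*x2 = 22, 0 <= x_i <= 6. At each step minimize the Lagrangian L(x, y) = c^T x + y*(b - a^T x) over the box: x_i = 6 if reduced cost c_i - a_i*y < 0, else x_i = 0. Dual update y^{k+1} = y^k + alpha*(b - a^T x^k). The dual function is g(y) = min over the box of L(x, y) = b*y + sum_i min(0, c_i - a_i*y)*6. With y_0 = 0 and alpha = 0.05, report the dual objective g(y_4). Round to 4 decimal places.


Dual ascent for LP: min 13*x1 + 5*x2, 2*x1 + 6*x2 = 22, 0 <= x_i <= 6
Step 1: y^k = 0.0, reduced costs: (13.0, 5.0)
  x^k = (0.0, 0.0), subgradient = b - a^T x = 22.0
  y^{k+1} = 0.0 + 0.05*22.0 = 1.1
Step 2: y^k = 1.1, reduced costs: (10.8, -1.6)
  x^k = (0.0, 6.0), subgradient = b - a^T x = -14.0
  y^{k+1} = 1.1 + 0.05*-14.0 = 0.4
Step 3: y^k = 0.4, reduced costs: (12.2, 2.6)
  x^k = (0.0, 0.0), subgradient = b - a^T x = 22.0
  y^{k+1} = 0.4 + 0.05*22.0 = 1.5
Step 4: y^k = 1.5, reduced costs: (10.0, -4.0)
  x^k = (0.0, 6.0), subgradient = b - a^T x = -14.0
  y^{k+1} = 1.5 + 0.05*-14.0 = 0.8
Dual objective at y_4 = 0.8: reduced costs (11.4, 0.2), box minimizer x = (0.0, 0.0)
g(y_4) = b*y + (c1 - a1*y)*x1 + (c2 - a2*y)*x2 = 22*0.8 + 11.4*0.0 + 0.2*0.0 = 17.6 + 0.0 + 0.0 = 17.6


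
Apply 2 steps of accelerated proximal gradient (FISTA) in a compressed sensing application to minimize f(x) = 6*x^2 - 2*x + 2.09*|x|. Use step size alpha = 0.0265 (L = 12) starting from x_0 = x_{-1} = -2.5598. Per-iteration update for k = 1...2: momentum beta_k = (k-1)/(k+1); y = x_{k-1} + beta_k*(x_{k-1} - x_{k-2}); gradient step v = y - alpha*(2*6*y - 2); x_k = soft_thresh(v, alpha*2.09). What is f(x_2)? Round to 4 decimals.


FISTA on f(x) = 6*x^2 - 2*x + 2.09*|x|
L = 12, alpha = 0.0265
Iteration 1: beta = 0.0, y = -2.5598 + 0.0*(-2.5598 + 2.5598) = -2.5598
  grad(y) = -32.7176, v = y - alpha*grad = -1.6928
  prox(v) = soft_thresh(-1.6928, 0.0554) = -1.6374
Iteration 2: beta = 0.3333, y = -1.6374 + 0.3333*(-1.6374 + 2.5598) = -1.3299
  grad(y) = -17.9592, v = y - alpha*grad = -0.854
  prox(v) = soft_thresh(-0.854, 0.0554) = -0.7986
f(x_2) = 6*(-0.7986)^2 - 2*(-0.7986) + 2.09*|-0.7986| = 7.0932


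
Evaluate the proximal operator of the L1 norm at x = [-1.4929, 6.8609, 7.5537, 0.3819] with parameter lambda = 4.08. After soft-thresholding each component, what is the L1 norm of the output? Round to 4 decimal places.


Soft-thresholding with lambda = 4.08:
prox(-1.4929) = sign(-1.4929)*max(|-1.4929| - 4.08, 0) = 0.0
prox(6.8609) = sign(6.8609)*max(|6.8609| - 4.08, 0) = 2.7809
prox(7.5537) = sign(7.5537)*max(|7.5537| - 4.08, 0) = 3.4737
prox(0.3819) = sign(0.3819)*max(|0.3819| - 4.08, 0) = 0.0
prox(x) = [0.0, 2.7809, 3.4737, 0.0]
||prox(x)||_1 = 0.0 + 2.7809 + 3.4737 + 0.0 = 6.2546


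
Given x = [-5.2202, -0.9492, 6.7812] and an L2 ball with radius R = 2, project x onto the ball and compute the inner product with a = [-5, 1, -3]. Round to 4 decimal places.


Step 1: Compute ||x|| (intermediates to 6 decimals).
||x|| = sqrt((-5.2202)^2 + (-0.9492)^2 + 6.7812^2) = 8.610235
Step 2: Project.
Since ||x|| > R, scale = R/||x|| = 2/8.610235 = 0.232282, proj(x) = scale * x
proj(x) = [-1.212558, -0.220482, 1.575151]
Step 3: Dot product.
a^T * proj(x) = -5*(-1.212558) + 1*(-0.220482) - 3*1.575151 = 1.1169


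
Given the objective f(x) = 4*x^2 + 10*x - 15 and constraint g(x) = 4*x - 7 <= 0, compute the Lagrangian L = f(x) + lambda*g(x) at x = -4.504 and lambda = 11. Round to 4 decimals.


Step 1: Evaluate f(x).
f(-4.504) = 4*(-4.504)^2 + 10*(-4.504) - 15 = 21.1041
Step 2: Evaluate g(x).
g(-4.504) = 4*-4.504 - 7 = -25.016
Step 3: Compute Lagrangian.
L = 21.1041 + 11*-25.016 = -254.0719


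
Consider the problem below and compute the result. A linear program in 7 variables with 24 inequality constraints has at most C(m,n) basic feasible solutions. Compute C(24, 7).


Each vertex corresponds to some choice of n active constraints out of m, so the number of vertices is at most C(m, n) = m! / (n!(m-n)!).
m = 24, n = 7
Numerator: 24 * 23 * 22 * 21 * 20 * 19 * 18
Denominator: 7! = 5040
C(24, 7) = 346104


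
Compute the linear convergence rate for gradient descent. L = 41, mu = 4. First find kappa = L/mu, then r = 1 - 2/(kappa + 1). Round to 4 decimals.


Step 1: Compute the condition number.
kappa = L/mu = 41/4 = 10.25
Step 2: Compute the convergence rate.
r = 1 - 2/(kappa + 1) = 1 - 2*mu/(L + mu) = (L - mu)/(L + mu) = 37/45 = 0.8222


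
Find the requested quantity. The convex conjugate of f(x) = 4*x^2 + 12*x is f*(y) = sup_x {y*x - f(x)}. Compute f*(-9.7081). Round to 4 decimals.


f*(y) = sup_x {y*x - a*x^2 - b*x} = sup_x {(y-b)*x - a*x^2}
FOC: (y - b) - 2a*x = 0 => x* = (y - b)/(2a)
x* = (-9.7081 - 12)/(2*4) = -2.7135
f*(-9.7081) = (y-b)^2/(4a) = (-9.7081 - 12)^2/(4*4)
= 471.2416/16 = 29.4526


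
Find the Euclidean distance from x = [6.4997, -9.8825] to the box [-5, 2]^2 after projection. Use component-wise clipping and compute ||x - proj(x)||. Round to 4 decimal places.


Project each component onto [-5, 2].
clip(6.4997) = 2.0, clip(-9.8825) = -5.0
Projection = [2.0, -5.0]
Squared diffs: [20.2473, 23.8388]
Distance = sqrt(44.0861) = 6.6397


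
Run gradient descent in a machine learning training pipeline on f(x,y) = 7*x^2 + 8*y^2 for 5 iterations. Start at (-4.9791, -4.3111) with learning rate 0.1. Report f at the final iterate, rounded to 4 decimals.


Gradient descent on f(x,y) = 7*x^2 + 8*y^2.
Starting point: (-4.9791, -4.3111), alpha = 0.1
Step 1: grad_x = 2*7*-4.9791 = -69.7074, grad_y = 2*8*-4.3111 = -68.9776
  x_1 = -4.9791 - 0.1*-69.7074 = 1.9916
  y_1 = -4.3111 - 0.1*-68.9776 = 2.5867
Step 2: grad_x = 2*7*1.9916 = 27.883, grad_y = 2*8*2.5867 = 41.3866
  x_2 = 1.9916 - 0.1*27.883 = -0.7967
  y_2 = 2.5867 - 0.1*41.3866 = -1.552
Step 3: grad_x = 2*7*-0.7967 = -11.1532, grad_y = 2*8*-1.552 = -24.8319
  x_3 = -0.7967 - 0.1*-11.1532 = 0.3187
  y_3 = -1.552 - 0.1*-24.8319 = 0.9312
Step 4: grad_x = 2*7*0.3187 = 4.4613, grad_y = 2*8*0.9312 = 14.8992
  x_4 = 0.3187 - 0.1*4.4613 = -0.1275
  y_4 = 0.9312 - 0.1*14.8992 = -0.5587
Step 5: grad_x = 2*7*-0.1275 = -1.7845, grad_y = 2*8*-0.5587 = -8.9395
  x_5 = -0.1275 - 0.1*-1.7845 = 0.051
  y_5 = -0.5587 - 0.1*-8.9395 = 0.3352
f(0.051, 0.3352) = 7*0.051^2 + 8*0.3352^2 = 0.9172


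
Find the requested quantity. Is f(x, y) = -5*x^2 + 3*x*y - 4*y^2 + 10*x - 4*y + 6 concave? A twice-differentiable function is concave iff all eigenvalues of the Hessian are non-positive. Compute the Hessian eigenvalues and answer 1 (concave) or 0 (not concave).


The Hessian of f(x,y) = -5*x^2 + 3*x*y - 4*y^2 + 10*x - 4*y + 6 is:
H = [[-10, 3], [3, -8]]
Trace = -10 - 8 = -18
Determinant = -10*-8 - (3)^2 = 71
Discriminant = (-18)^2 - 4*71 = 40.0
Eigenvalues: lambda_1 = -12.1623, lambda_2 = -5.8377
The function is concave.

1


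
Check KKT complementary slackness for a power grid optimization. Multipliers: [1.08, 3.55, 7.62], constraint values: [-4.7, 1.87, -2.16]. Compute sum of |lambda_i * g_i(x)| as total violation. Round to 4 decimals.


KKT complementary slackness check:
lambda_1 * g_1 = 1.08 * -4.7 = -5.076
lambda_2 * g_2 = 3.55 * 1.87 = 6.6385
lambda_3 * g_3 = 7.62 * -2.16 = -16.4592
Total violation = 5.076 + 6.6385 + 16.4592 = 28.1737


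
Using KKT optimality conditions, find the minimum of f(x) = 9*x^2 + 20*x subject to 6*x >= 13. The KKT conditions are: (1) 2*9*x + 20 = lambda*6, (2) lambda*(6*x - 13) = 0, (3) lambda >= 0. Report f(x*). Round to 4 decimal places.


Step 1: Try lambda = 0 (constraint inactive).
x_unc = -20/(2*9) = -1.1111
Check: 6*-1.1111 = -6.6666 < 13 -- violated!
Step 2: Constraint must be active: 6*x = 13
x* = 13/6 = 2.1667 (rounded; the exact value 13/6 is used below)
lambda = (2*9*(13/6) + 20)/6 = 9.8333
Step 3: Compute optimal value.
f(x*) = 9*(13/6)^2 + 20*(13/6) = 85.5833


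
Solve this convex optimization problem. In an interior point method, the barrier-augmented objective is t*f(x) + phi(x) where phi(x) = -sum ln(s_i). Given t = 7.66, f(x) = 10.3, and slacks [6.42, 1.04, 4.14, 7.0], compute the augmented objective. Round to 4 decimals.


Step 1: Compute log-barrier.
ln values: [1.8594, 0.0392, 1.4207, 1.9459]
phi = -(1.8594 + 0.0392 + 1.4207 + 1.9459) = -5.2652
Step 2: Compute augmented objective.
t*f(x) = 7.66*10.3 = 78.898
Total = 78.898 - 5.2652 = 73.6328


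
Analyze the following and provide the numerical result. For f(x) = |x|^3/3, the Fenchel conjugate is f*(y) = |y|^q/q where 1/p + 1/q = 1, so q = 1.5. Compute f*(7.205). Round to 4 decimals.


The conjugate exponent q satisfies 1/p + 1/q = 1.
p = 3, so q = 3/(3 - 1) = 1.5
|y|^q = 7.205^1.5 = 19.3398
f*(7.205) = 19.3398 / 1.5 = 12.8932


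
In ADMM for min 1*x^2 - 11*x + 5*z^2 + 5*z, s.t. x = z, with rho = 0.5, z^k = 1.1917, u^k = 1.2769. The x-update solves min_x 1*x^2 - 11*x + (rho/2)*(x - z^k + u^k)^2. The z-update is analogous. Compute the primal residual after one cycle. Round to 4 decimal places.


ADMM iteration with rho = 0.5, z^k = 1.1917, u^k = 1.2769
Step 1: x-update.
Minimize 1*x^2 - 11*x + (0.5/2)*(x - 1.1917 + 1.2769)^2
FOC: (2*1 + 0.5)*x = 11 + 0.5*(1.1917 - 1.2769)
x^{k+1} = 4.383
Step 2: z-update.
Minimize 5*z^2 + 5*z + (0.5/2)*(4.383 - z + 1.2769)^2
FOC: (2*5 + 0.5)*z = -5 + 0.5*(4.383 + 1.2769)
z^{k+1} = -0.2067
Step 3: u-update.
u^{k+1} = 1.2769 + 4.383 + 0.2067 = 5.8665
Step 4: Primal residual = |4.383 + 0.2067| = 4.5896


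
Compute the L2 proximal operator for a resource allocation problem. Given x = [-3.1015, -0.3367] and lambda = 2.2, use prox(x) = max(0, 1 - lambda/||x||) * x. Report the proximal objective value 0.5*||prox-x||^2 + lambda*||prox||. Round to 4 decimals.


Step 1: Compute ||x||.
||x|| = 3.1197
Step 2: Compute scaling factor.
scale = max(0, 1 - 2.2/3.1197) = 0.2948
Step 3: prox(x) = [-0.9144, -0.0993]
||prox(x)|| = 0.9197
Step 4: Proximal objective.
0.5*||prox-x||^2 = 2.42
lambda*||prox|| = 2.0233
Total = 4.4434


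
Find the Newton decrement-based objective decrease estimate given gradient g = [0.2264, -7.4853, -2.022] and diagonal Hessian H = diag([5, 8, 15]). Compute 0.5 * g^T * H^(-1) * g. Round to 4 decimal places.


Step 1: H is diagonal, so H^(-1) * g = [0.0453, -0.9357, -0.1348].
Step 2: g^T H^(-1) g = sum_i g_i^2 / H_ii
  = (0.2264)^2/5 + (-7.4853)^2/8 + (-2.022)^2/15
  = 0.0103 + 7.0037 + 0.2726 = 7.2865
Step 3: Objective decrease = 0.5 * g^T H^(-1) g = 3.6433


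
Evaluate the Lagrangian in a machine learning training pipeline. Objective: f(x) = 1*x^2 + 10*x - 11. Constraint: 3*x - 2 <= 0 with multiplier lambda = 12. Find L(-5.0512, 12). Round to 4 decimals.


Step 1: Evaluate f(x).
f(-5.0512) = 1*(-5.0512)^2 + 10*(-5.0512) - 11 = -35.9974
Step 2: Evaluate g(x).
g(-5.0512) = 3*-5.0512 - 2 = -17.1536
Step 3: Compute Lagrangian.
L = -35.9974 + 12*-17.1536 = -241.8406


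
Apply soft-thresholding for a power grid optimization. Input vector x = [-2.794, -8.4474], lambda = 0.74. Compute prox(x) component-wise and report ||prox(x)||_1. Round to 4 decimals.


Soft-thresholding with lambda = 0.74:
prox(-2.794) = sign(-2.794)*max(|-2.794| - 0.74, 0) = -2.054
prox(-8.4474) = sign(-8.4474)*max(|-8.4474| - 0.74, 0) = -7.7074
prox(x) = [-2.054, -7.7074]
||prox(x)||_1 = 2.054 + 7.7074 = 9.7614


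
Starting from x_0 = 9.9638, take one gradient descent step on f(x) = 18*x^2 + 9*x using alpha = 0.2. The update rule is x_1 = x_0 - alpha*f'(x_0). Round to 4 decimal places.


We compute the gradient at x_0 and apply the update.
f'(x) = 36*x + 9
f'(9.9638) = 36*9.9638 + 9 = 367.6968
x_1 = 9.9638 - 0.2*367.6968 = -63.5756


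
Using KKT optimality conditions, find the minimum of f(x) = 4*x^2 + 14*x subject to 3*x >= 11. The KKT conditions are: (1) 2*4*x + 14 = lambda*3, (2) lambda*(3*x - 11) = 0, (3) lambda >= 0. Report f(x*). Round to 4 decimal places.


Step 1: Try lambda = 0 (constraint inactive).
x_unc = -14/(2*4) = -1.75
Check: 3*-1.75 = -5.25 < 11 -- violated!
Step 2: Constraint must be active: 3*x = 11
x* = 11/3 = 3.6667 (rounded; the exact value 11/3 is used below)
lambda = (2*4*(11/3) + 14)/3 = 14.4444
Step 3: Compute optimal value.
f(x*) = 4*(11/3)^2 + 14*(11/3) = 105.1111


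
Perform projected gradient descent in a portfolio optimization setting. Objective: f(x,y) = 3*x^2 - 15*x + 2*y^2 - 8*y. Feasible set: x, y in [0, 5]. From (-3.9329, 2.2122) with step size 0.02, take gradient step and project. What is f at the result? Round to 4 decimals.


Step 1: Compute gradient at (-3.9329, 2.2122).
grad_x = 2*3*-3.9329 - 15 = -38.5974
grad_y = 2*2*2.2122 - 8 = 0.8488
Step 2: Gradient step.
x_raw = -3.9329 - 0.02*-38.5974 = -3.161
y_raw = 2.2122 - 0.02*0.8488 = 2.1952
Step 3: Project onto [0, 5].
x_proj = clip(-3.161) = 0.0
y_proj = clip(2.1952) = 2.1952
Step 4: Evaluate f.
f(0.0, 2.1952) = -7.9238


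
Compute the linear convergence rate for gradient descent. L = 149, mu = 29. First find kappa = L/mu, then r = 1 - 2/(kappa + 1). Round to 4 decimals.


Step 1: Compute the condition number.
kappa = L/mu = 149/29 = 5.1379
Step 2: Compute the convergence rate.
r = 1 - 2/(kappa + 1) = 1 - 2*mu/(L + mu) = (L - mu)/(L + mu) = 120/178 = 0.6742


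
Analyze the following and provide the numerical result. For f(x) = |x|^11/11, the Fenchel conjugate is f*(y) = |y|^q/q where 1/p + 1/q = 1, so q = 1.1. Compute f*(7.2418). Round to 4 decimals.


The conjugate exponent q satisfies 1/p + 1/q = 1.
p = 11, so q = 11/(11 - 1) = 1.1
|y|^q = 7.2418^1.1 = 8.8274
f*(7.2418) = 8.8274 / 1.1 = 8.0249


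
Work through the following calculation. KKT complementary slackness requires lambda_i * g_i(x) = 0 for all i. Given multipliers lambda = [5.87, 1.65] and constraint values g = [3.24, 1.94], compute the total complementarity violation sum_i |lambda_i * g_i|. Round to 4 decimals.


KKT complementary slackness check:
lambda_1 * g_1 = 5.87 * 3.24 = 19.0188
lambda_2 * g_2 = 1.65 * 1.94 = 3.201
Total violation = 19.0188 + 3.201 = 22.2198


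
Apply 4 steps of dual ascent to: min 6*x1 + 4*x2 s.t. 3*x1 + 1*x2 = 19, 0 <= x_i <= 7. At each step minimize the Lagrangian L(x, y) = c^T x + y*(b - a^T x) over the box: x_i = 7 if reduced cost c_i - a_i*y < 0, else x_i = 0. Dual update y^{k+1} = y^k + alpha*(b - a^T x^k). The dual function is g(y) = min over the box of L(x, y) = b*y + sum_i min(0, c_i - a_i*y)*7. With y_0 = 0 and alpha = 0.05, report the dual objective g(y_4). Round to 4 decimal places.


Dual ascent for LP: min 6*x1 + 4*x2, 3*x1 + 1*x2 = 19, 0 <= x_i <= 7
Step 1: y^k = 0.0, reduced costs: (6.0, 4.0)
  x^k = (0.0, 0.0), subgradient = b - a^T x = 19.0
  y^{k+1} = 0.0 + 0.05*19.0 = 0.95
Step 2: y^k = 0.95, reduced costs: (3.15, 3.05)
  x^k = (0.0, 0.0), subgradient = b - a^T x = 19.0
  y^{k+1} = 0.95 + 0.05*19.0 = 1.9
Step 3: y^k = 1.9, reduced costs: (0.3, 2.1)
  x^k = (0.0, 0.0), subgradient = b - a^T x = 19.0
  y^{k+1} = 1.9 + 0.05*19.0 = 2.85
Step 4: y^k = 2.85, reduced costs: (-2.55, 1.15)
  x^k = (7.0, 0.0), subgradient = b - a^T x = -2.0
  y^{k+1} = 2.85 + 0.05*-2.0 = 2.75
Dual objective at y_4 = 2.75: reduced costs (-2.25, 1.25), box minimizer x = (7.0, 0.0)
g(y_4) = b*y + (c1 - a1*y)*x1 + (c2 - a2*y)*x2 = 19*2.75 + (-2.25)*7.0 + 1.25*0.0 = 52.25 - 15.75 + 0.0 = 36.5


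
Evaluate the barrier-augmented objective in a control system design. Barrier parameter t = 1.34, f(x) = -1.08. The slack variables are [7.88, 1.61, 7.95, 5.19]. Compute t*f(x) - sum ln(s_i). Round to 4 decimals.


Step 1: Compute log-barrier.
ln values: [2.0643, 0.4762, 2.0732, 1.6467]
phi = -(2.0643 + 0.4762 + 2.0732 + 1.6467) = -6.2605
Step 2: Compute augmented objective.
t*f(x) = 1.34*-1.08 = -1.4472
Total = -1.4472 - 6.2605 = -7.7077


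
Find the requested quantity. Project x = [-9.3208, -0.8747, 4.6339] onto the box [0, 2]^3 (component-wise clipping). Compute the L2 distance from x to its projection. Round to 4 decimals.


Project each component onto [0, 2].
clip(-9.3208) = 0.0, clip(-0.8747) = 0.0, clip(4.6339) = 2.0
Projection = [0.0, 0.0, 2.0]
Squared diffs: [86.8773, 0.7651, 6.9374]
Distance = sqrt(94.5798) = 9.7252


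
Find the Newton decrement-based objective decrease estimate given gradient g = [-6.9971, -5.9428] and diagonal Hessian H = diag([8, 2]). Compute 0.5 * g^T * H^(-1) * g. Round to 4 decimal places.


Step 1: H is diagonal, so H^(-1) * g = [-0.8746, -2.9714].
Step 2: g^T H^(-1) g = sum_i g_i^2 / H_ii
  = (-6.9971)^2/8 + (-5.9428)^2/2
  = 6.1199 + 17.6584 = 23.7784
Step 3: Objective decrease = 0.5 * g^T H^(-1) g = 11.8892


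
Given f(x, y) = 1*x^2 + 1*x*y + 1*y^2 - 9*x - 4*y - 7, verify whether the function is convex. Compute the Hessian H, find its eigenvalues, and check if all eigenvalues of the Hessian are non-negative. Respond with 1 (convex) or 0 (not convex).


The Hessian of f(x,y) = 1*x^2 + 1*x*y + 1*y^2 - 9*x - 4*y - 7 is:
H = [[2, 1], [1, 2]]
Trace = 2 + 2 = 4
Determinant = 2*2 - (1)^2 = 3
Discriminant = (4)^2 - 4*3 = 4.0
Eigenvalues: lambda_1 = 1.0, lambda_2 = 3.0
The function is convex.

1


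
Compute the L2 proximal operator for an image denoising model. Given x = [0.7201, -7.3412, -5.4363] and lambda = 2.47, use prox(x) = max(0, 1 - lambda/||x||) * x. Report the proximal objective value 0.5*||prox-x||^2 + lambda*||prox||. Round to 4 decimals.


Step 1: Compute ||x||.
||x|| = 9.1632
Step 2: Compute scaling factor.
scale = max(0, 1 - 2.47/9.1632) = 0.7304
Step 3: prox(x) = [0.526, -5.3623, -3.9709]
||prox(x)|| = 6.6932
Step 4: Proximal objective.
0.5*||prox-x||^2 = 3.0505
lambda*||prox|| = 16.5322
Total = 19.5828


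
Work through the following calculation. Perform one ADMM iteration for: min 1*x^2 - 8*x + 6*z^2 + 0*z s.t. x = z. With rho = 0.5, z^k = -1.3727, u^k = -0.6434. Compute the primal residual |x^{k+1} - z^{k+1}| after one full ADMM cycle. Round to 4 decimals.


ADMM iteration with rho = 0.5, z^k = -1.3727, u^k = -0.6434
Step 1: x-update.
Minimize 1*x^2 - 8*x + (0.5/2)*(x + 1.3727 - 0.6434)^2
FOC: (2*1 + 0.5)*x = 8 + 0.5*(-1.3727 + 0.6434)
x^{k+1} = 3.0541
Step 2: z-update.
Minimize 6*z^2 + 0*z + (0.5/2)*(3.0541 - z - 0.6434)^2
FOC: (2*6 + 0.5)*z = 0 + 0.5*(3.0541 - 0.6434)
z^{k+1} = 0.0964
Step 3: u-update.
u^{k+1} = -0.6434 + 3.0541 - 0.0964 = 2.3143
Step 4: Primal residual = |3.0541 - 0.0964| = 2.9577


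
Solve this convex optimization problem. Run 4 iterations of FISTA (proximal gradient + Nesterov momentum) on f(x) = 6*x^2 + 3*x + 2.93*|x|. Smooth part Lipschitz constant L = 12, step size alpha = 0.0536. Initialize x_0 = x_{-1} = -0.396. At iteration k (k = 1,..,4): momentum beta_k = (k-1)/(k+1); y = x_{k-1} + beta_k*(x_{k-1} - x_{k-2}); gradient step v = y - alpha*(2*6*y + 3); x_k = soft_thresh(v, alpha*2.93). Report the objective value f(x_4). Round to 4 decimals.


FISTA on f(x) = 6*x^2 + 3*x + 2.93*|x|
L = 12, alpha = 0.0536
Iteration 1: beta = 0.0, y = -0.396 + 0.0*(-0.396 + 0.396) = -0.396
  grad(y) = -1.752, v = y - alpha*grad = -0.3021
  prox(v) = soft_thresh(-0.3021, 0.157) = -0.145
Iteration 2: beta = 0.3333, y = -0.145 + 0.3333*(-0.145 + 0.396) = -0.0614
  grad(y) = 2.2633, v = y - alpha*grad = -0.1827
  prox(v) = soft_thresh(-0.1827, 0.157) = -0.0257
Iteration 3: beta = 0.5, y = -0.0257 + 0.5*(-0.0257 + 0.145) = 0.034
  grad(y) = 3.4084, v = y - alpha*grad = -0.1487
  prox(v) = soft_thresh(-0.1487, 0.157) = 0.0
Iteration 4: beta = 0.6, y = 0.0 + 0.6*(0.0 + 0.0257) = 0.0154
  grad(y) = 3.1847, v = y - alpha*grad = -0.1553
  prox(v) = soft_thresh(-0.1553, 0.157) = 0.0
f(x_4) = 6*0.0^2 + 3*0.0 + 2.93*|0.0| = 0.0


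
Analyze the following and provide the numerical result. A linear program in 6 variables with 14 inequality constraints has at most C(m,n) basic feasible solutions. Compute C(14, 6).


Each vertex corresponds to some choice of n active constraints out of m, so the number of vertices is at most C(m, n) = m! / (n!(m-n)!).
m = 14, n = 6
Numerator: 14 * 13 * 12 * 11 * 10 * 9
Denominator: 6! = 720
C(14, 6) = 3003


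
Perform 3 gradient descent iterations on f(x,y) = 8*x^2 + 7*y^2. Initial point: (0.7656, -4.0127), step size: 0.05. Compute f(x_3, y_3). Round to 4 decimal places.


Gradient descent on f(x,y) = 8*x^2 + 7*y^2.
Starting point: (0.7656, -4.0127), alpha = 0.05
Step 1: grad_x = 2*8*0.7656 = 12.2496, grad_y = 2*7*-4.0127 = -56.1778
  x_1 = 0.7656 - 0.05*12.2496 = 0.1531
  y_1 = -4.0127 - 0.05*-56.1778 = -1.2038
Step 2: grad_x = 2*8*0.1531 = 2.4499, grad_y = 2*7*-1.2038 = -16.8533
  x_2 = 0.1531 - 0.05*2.4499 = 0.0306
  y_2 = -1.2038 - 0.05*-16.8533 = -0.3611
Step 3: grad_x = 2*8*0.0306 = 0.49, grad_y = 2*7*-0.3611 = -5.056
  x_3 = 0.0306 - 0.05*0.49 = 0.0061
  y_3 = -0.3611 - 0.05*-5.056 = -0.1083
f(0.0061, -0.1083) = 8*0.0061^2 + 7*(-0.1083)^2 = 0.0825


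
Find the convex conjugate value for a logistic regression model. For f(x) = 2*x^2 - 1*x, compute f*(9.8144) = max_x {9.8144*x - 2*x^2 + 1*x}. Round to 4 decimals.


f*(y) = sup_x {y*x - a*x^2 - b*x} = sup_x {(y-b)*x - a*x^2}
FOC: (y - b) - 2a*x = 0 => x* = (y - b)/(2a)
x* = (9.8144 + 1)/(2*2) = 2.7036
f*(9.8144) = (y-b)^2/(4a) = (9.8144 + 1)^2/(4*2)
= 116.9512/8 = 14.6189


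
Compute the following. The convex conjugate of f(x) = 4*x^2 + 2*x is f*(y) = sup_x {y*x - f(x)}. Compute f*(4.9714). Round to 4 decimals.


f*(y) = sup_x {y*x - a*x^2 - b*x} = sup_x {(y-b)*x - a*x^2}
FOC: (y - b) - 2a*x = 0 => x* = (y - b)/(2a)
x* = (4.9714 - 2)/(2*4) = 0.3714
f*(4.9714) = (y-b)^2/(4a) = (4.9714 - 2)^2/(4*4)
= 8.8292/16 = 0.5518


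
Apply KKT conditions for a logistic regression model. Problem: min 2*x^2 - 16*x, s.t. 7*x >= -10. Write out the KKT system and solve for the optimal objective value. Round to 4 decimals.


Step 1: Try lambda = 0 (constraint inactive).
Stationarity: 2*2*x - 16 = 0
x* = 16/(2*2) = 4.0
Check constraint: 7*4.0 = 28.0 >= -10 -- satisfied.
Step 2: Compute optimal value.
f(x*) = 2*4.0^2 - 16*4.0 = -32.0


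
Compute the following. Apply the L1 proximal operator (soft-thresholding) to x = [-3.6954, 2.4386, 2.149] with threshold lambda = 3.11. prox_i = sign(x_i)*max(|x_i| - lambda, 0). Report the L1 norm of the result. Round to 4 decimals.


Soft-thresholding with lambda = 3.11:
prox(-3.6954) = sign(-3.6954)*max(|-3.6954| - 3.11, 0) = -0.5854
prox(2.4386) = sign(2.4386)*max(|2.4386| - 3.11, 0) = 0.0
prox(2.149) = sign(2.149)*max(|2.149| - 3.11, 0) = 0.0
prox(x) = [-0.5854, 0.0, 0.0]
||prox(x)||_1 = 0.5854 + 0.0 + 0.0 = 0.5854


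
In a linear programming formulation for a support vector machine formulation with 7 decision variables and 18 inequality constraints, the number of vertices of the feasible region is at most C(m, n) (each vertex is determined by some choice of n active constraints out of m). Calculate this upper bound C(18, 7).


Each vertex corresponds to some choice of n active constraints out of m, so the number of vertices is at most C(m, n) = m! / (n!(m-n)!).
m = 18, n = 7
Numerator: 18 * 17 * 16 * 15 * 14 * 13 * 12
Denominator: 7! = 5040
C(18, 7) = 31824


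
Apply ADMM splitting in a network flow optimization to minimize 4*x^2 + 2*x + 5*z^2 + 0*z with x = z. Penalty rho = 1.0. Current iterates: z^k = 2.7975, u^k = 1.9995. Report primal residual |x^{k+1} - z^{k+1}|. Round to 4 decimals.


ADMM iteration with rho = 1.0, z^k = 2.7975, u^k = 1.9995
Step 1: x-update.
Minimize 4*x^2 + 2*x + (1.0/2)*(x - 2.7975 + 1.9995)^2
FOC: (2*4 + 1.0)*x = -2 + 1.0*(2.7975 - 1.9995)
x^{k+1} = -0.1336
Step 2: z-update.
Minimize 5*z^2 + 0*z + (1.0/2)*(-0.1336 - z + 1.9995)^2
FOC: (2*5 + 1.0)*z = 0 + 1.0*(-0.1336 + 1.9995)
z^{k+1} = 0.1696
Step 3: u-update.
u^{k+1} = 1.9995 - 0.1336 - 0.1696 = 1.6963
Step 4: Primal residual = |-0.1336 - 0.1696| = 0.3032


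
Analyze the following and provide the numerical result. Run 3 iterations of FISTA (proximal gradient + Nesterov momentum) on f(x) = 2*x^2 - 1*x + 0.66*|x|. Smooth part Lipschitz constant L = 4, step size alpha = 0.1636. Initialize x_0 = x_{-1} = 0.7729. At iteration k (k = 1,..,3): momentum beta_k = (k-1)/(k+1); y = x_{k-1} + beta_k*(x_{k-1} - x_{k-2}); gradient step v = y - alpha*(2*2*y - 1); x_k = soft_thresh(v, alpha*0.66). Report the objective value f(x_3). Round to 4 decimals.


FISTA on f(x) = 2*x^2 - 1*x + 0.66*|x|
L = 4, alpha = 0.1636
Iteration 1: beta = 0.0, y = 0.7729 + 0.0*(0.7729 - 0.7729) = 0.7729
  grad(y) = 2.0916, v = y - alpha*grad = 0.4307
  prox(v) = soft_thresh(0.4307, 0.108) = 0.3227
Iteration 2: beta = 0.3333, y = 0.3227 + 0.3333*(0.3227 - 0.7729) = 0.1727
  grad(y) = -0.3093, v = y - alpha*grad = 0.2233
  prox(v) = soft_thresh(0.2233, 0.108) = 0.1153
Iteration 3: beta = 0.5, y = 0.1153 + 0.5*(0.1153 - 0.3227) = 0.0116
  grad(y) = -0.9537, v = y - alpha*grad = 0.1676
  prox(v) = soft_thresh(0.1676, 0.108) = 0.0596
f(x_3) = 2*0.0596^2 - 1*0.0596 + 0.66*|0.0596| = -0.0132


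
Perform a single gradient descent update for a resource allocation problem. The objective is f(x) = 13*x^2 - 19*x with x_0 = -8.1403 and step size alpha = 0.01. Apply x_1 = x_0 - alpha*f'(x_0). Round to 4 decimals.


We compute the gradient at x_0 and apply the update.
f'(x) = 26*x - 19
f'(-8.1403) = 26*-8.1403 - 19 = -230.6478
x_1 = -8.1403 - 0.01*-230.6478 = -5.8338


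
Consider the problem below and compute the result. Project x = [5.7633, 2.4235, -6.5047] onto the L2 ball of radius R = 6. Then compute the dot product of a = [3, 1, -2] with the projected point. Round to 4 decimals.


Step 1: Compute ||x|| (intermediates to 6 decimals).
||x|| = sqrt(5.7633^2 + 2.4235^2 + (-6.5047)^2) = 9.0222
Step 2: Project.
Since ||x|| > R, scale = R/||x|| = 6/9.0222 = 0.665026, proj(x) = scale * x
proj(x) = [3.832744, 1.611691, -4.325795]
Step 3: Dot product.
a^T * proj(x) = 3*3.832744 + 1*1.611691 - 2*(-4.325795) = 21.7615
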